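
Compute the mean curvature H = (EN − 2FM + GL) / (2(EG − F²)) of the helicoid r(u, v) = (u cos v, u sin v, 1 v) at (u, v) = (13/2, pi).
H = 0

With E = 1, F = 0, G = u^2 + 1, L = 0, M = -1/sqrt(u^2 + 1), N = 0, assemble
  H = (EN − 2FM + GL) / (2(EG − F²)) = 0.
At (u, v) = (13/2, pi): H = 0.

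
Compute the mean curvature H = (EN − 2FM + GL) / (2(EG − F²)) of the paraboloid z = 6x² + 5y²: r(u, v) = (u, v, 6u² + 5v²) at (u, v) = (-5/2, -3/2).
H = 5861*sqrt(1126)/1267876

With E = 144*u^2 + 1, F = 120*u*v, G = 100*v^2 + 1, L = 12/sqrt(144*u^2 + 100*v^2 + 1), M = 0, N = 10/sqrt(144*u^2 + 100*v^2 + 1), assemble
  H = (EN − 2FM + GL) / (2(EG − F²)) = (720*u^2 + 600*v^2 + 11)/(144*u^2 + 100*v^2 + 1)^(3/2).
At (u, v) = (-5/2, -3/2): H = 5861*sqrt(1126)/1267876.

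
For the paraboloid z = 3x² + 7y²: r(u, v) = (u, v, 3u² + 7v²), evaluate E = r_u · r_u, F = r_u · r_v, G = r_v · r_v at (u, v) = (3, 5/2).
E = 325;  F = 630;  G = 1226

Partials: r_u = (1, 0, 6*u), r_v = (0, 1, 14*v). As functions of (u, v):
  E = r_u · r_u = 36*u^2 + 1,
  F = r_u · r_v = 84*u*v,
  G = r_v · r_v = 196*v^2 + 1.
Evaluating at (u, v) = (3, 5/2): E = 325, F = 630, G = 1226.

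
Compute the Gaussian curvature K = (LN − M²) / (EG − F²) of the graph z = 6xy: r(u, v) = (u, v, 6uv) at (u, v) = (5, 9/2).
K = -9/664225

Coefficients of the first fundamental form: E = 36*v^2 + 1, F = 36*u*v, G = 36*u^2 + 1.
Coefficients of the second fundamental form: L = 0, M = 6/sqrt(36*u^2 + 36*v^2 + 1), N = 0.
Assemble K = (LN − M²)/(EG − F²) = -36/(1296*u^4 + 2592*u^2*v^2 + 72*u^2 + 1296*v^4 + 72*v^2 + 1). At (u, v) = (5, 9/2): K = -9/664225.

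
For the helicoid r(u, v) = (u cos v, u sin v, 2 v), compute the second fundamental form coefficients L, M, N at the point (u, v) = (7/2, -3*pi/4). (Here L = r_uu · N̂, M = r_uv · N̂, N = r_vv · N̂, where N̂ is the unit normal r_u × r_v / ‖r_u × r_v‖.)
L = 0;  M = -4*sqrt(65)/65;  N = 0

Compute the unit normal N̂(u, v) = (2*sin(v)/sqrt(u^2 + 4), -2*cos(v)/sqrt(u^2 + 4), u/sqrt(u^2 + 4)), and the second partials r_uu, r_uv, r_vv. Take dot products:
  L(u, v) = r_uu · N̂ = 0,
  M(u, v) = r_uv · N̂ = -2/sqrt(u^2 + 4),
  N(u, v) = r_vv · N̂ = 0.
Evaluating at (u, v) = (7/2, -3*pi/4):
  L = 0, M = -4*sqrt(65)/65, N = 0.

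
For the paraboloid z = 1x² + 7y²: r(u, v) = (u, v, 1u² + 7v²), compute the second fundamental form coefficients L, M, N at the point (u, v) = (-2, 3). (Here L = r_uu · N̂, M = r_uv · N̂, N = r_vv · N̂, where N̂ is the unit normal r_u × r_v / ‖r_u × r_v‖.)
L = 2*sqrt(1781)/1781;  M = 0;  N = 14*sqrt(1781)/1781

Compute the unit normal N̂(u, v) = (-2*u/sqrt(4*u^2 + 196*v^2 + 1), -14*v/sqrt(4*u^2 + 196*v^2 + 1), 1/sqrt(4*u^2 + 196*v^2 + 1)), and the second partials r_uu, r_uv, r_vv. Take dot products:
  L(u, v) = r_uu · N̂ = 2/sqrt(4*u^2 + 196*v^2 + 1),
  M(u, v) = r_uv · N̂ = 0,
  N(u, v) = r_vv · N̂ = 14/sqrt(4*u^2 + 196*v^2 + 1).
Evaluating at (u, v) = (-2, 3):
  L = 2*sqrt(1781)/1781, M = 0, N = 14*sqrt(1781)/1781.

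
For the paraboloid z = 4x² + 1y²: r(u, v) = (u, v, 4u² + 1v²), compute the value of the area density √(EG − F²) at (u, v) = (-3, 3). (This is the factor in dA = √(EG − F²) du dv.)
√(EG − F²)|_{(-3, 3)} = sqrt(613)

E = 64*u^2 + 1, F = 16*u*v, G = 4*v^2 + 1, so EG − F² = 64*u^2 + 4*v^2 + 1. Taking the positive square root: √(EG − F²) = sqrt(64*u^2 + 4*v^2 + 1). At (u, v) = (-3, 3): sqrt(613).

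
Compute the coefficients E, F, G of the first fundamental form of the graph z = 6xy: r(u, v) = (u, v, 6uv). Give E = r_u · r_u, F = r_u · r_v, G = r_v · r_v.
E = 36*v^2 + 1;  F = 36*u*v;  G = 36*u^2 + 1

Compute partials: r_u = (1, 0, 6*v), r_v = (0, 1, 6*u). Then
  E = r_u · r_u = 36*v^2 + 1,
  F = r_u · r_v = 36*u*v,
  G = r_v · r_v = 36*u^2 + 1.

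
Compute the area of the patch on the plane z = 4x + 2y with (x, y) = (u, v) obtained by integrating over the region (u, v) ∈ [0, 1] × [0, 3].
Area = 3*sqrt(21)

Area = ∫∫ √(EG − F²) du dv with √(EG − F²) = sqrt(21). Integrating over [0, 1] × [0, 3] gives 3*sqrt(21).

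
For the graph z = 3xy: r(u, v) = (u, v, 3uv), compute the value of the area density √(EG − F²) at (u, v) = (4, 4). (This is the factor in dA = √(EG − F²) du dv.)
√(EG − F²)|_{(4, 4)} = 17

E = 9*v^2 + 1, F = 9*u*v, G = 9*u^2 + 1, so EG − F² = 9*u^2 + 9*v^2 + 1. Taking the positive square root: √(EG − F²) = sqrt(9*u^2 + 9*v^2 + 1). At (u, v) = (4, 4): 17.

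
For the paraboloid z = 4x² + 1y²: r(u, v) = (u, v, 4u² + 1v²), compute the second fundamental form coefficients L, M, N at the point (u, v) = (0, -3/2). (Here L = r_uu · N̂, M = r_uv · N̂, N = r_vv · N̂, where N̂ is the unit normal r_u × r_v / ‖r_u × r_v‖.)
L = 4*sqrt(10)/5;  M = 0;  N = sqrt(10)/5

Compute the unit normal N̂(u, v) = (-8*u/sqrt(64*u^2 + 4*v^2 + 1), -2*v/sqrt(64*u^2 + 4*v^2 + 1), 1/sqrt(64*u^2 + 4*v^2 + 1)), and the second partials r_uu, r_uv, r_vv. Take dot products:
  L(u, v) = r_uu · N̂ = 8/sqrt(64*u^2 + 4*v^2 + 1),
  M(u, v) = r_uv · N̂ = 0,
  N(u, v) = r_vv · N̂ = 2/sqrt(64*u^2 + 4*v^2 + 1).
Evaluating at (u, v) = (0, -3/2):
  L = 4*sqrt(10)/5, M = 0, N = sqrt(10)/5.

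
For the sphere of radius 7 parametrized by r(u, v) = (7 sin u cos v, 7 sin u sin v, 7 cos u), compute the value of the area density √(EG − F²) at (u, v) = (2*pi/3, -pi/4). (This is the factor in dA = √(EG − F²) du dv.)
√(EG − F²)|_{(2*pi/3, -pi/4)} = 49*sqrt(3)/2

E = 49, F = 0, G = 49*sin(u)^2, so EG − F² = 2401*sin(u)^2. Taking the positive square root: √(EG − F²) = 49*Abs(sin(u)). At (u, v) = (2*pi/3, -pi/4): 49*sqrt(3)/2.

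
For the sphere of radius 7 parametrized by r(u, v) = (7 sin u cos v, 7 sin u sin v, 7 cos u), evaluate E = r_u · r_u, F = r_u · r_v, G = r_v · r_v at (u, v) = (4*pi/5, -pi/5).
E = 49;  F = 0;  G = 245/8 - 49*sqrt(5)/8

Partials: r_u = (7*cos(u)*cos(v), 7*sin(v)*cos(u), -7*sin(u)), r_v = (-7*sin(u)*sin(v), 7*sin(u)*cos(v), 0). As functions of (u, v):
  E = r_u · r_u = 49,
  F = r_u · r_v = 0,
  G = r_v · r_v = 49*sin(u)^2.
Evaluating at (u, v) = (4*pi/5, -pi/5): E = 49, F = 0, G = 245/8 - 49*sqrt(5)/8.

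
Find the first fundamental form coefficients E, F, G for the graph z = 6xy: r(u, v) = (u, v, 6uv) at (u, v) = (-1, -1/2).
E = 10;  F = 18;  G = 37

Partials: r_u = (1, 0, 6*v), r_v = (0, 1, 6*u). As functions of (u, v):
  E = r_u · r_u = 36*v^2 + 1,
  F = r_u · r_v = 36*u*v,
  G = r_v · r_v = 36*u^2 + 1.
Evaluating at (u, v) = (-1, -1/2): E = 10, F = 18, G = 37.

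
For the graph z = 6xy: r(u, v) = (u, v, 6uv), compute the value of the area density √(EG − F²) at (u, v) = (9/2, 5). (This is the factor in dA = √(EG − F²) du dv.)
√(EG − F²)|_{(9/2, 5)} = sqrt(1630)

E = 36*v^2 + 1, F = 36*u*v, G = 36*u^2 + 1, so EG − F² = 36*u^2 + 36*v^2 + 1. Taking the positive square root: √(EG − F²) = sqrt(36*u^2 + 36*v^2 + 1). At (u, v) = (9/2, 5): sqrt(1630).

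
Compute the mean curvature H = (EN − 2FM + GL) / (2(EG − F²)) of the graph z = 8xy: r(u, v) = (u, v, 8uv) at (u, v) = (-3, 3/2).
H = 2304*sqrt(721)/519841

With E = 64*v^2 + 1, F = 64*u*v, G = 64*u^2 + 1, L = 0, M = 8/sqrt(64*u^2 + 64*v^2 + 1), N = 0, assemble
  H = (EN − 2FM + GL) / (2(EG − F²)) = -512*u*v/(64*u^2 + 64*v^2 + 1)^(3/2).
At (u, v) = (-3, 3/2): H = 2304*sqrt(721)/519841.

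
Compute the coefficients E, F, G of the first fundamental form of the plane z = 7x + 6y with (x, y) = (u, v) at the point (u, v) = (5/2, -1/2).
E = 50;  F = 42;  G = 37

Partials: r_u = (1, 0, 7), r_v = (0, 1, 6). As functions of (u, v):
  E = r_u · r_u = 50,
  F = r_u · r_v = 42,
  G = r_v · r_v = 37.
Evaluating at (u, v) = (5/2, -1/2): E = 50, F = 42, G = 37.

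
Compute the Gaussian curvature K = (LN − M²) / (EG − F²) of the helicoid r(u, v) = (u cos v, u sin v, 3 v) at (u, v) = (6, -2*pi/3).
K = -1/225

Coefficients of the first fundamental form: E = 1, F = 0, G = u^2 + 9.
Coefficients of the second fundamental form: L = 0, M = -3/sqrt(u^2 + 9), N = 0.
Assemble K = (LN − M²)/(EG − F²) = -9/(u^2 + 9)^2. At (u, v) = (6, -2*pi/3): K = -1/225.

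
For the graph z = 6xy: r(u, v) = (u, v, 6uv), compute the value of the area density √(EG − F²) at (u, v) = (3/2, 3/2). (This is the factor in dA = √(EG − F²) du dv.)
√(EG − F²)|_{(3/2, 3/2)} = sqrt(163)

E = 36*v^2 + 1, F = 36*u*v, G = 36*u^2 + 1, so EG − F² = 36*u^2 + 36*v^2 + 1. Taking the positive square root: √(EG − F²) = sqrt(36*u^2 + 36*v^2 + 1). At (u, v) = (3/2, 3/2): sqrt(163).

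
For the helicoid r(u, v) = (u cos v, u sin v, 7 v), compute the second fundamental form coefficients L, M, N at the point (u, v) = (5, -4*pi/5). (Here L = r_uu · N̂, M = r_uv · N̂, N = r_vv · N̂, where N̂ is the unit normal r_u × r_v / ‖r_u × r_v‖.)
L = 0;  M = -7*sqrt(74)/74;  N = 0

Compute the unit normal N̂(u, v) = (7*sin(v)/sqrt(u^2 + 49), -7*cos(v)/sqrt(u^2 + 49), u/sqrt(u^2 + 49)), and the second partials r_uu, r_uv, r_vv. Take dot products:
  L(u, v) = r_uu · N̂ = 0,
  M(u, v) = r_uv · N̂ = -7/sqrt(u^2 + 49),
  N(u, v) = r_vv · N̂ = 0.
Evaluating at (u, v) = (5, -4*pi/5):
  L = 0, M = -7*sqrt(74)/74, N = 0.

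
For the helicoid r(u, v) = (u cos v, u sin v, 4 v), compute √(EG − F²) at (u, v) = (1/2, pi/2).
√(EG − F²)|_{(1/2, pi/2)} = sqrt(65)/2

E = 1, F = 0, G = u^2 + 16; EG − F² = u^2 + 16; √(EG − F²) = sqrt(u^2 + 16). At the given point: sqrt(65)/2.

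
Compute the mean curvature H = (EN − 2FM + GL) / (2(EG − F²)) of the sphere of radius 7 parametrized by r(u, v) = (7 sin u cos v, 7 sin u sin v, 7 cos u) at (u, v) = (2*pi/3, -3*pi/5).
H = -1/7

With E = 49, F = 0, G = 49*sin(u)^2, L = -7*sin(u)/Abs(sin(u)), M = 0, N = -7*sin(u)^3/Abs(sin(u)), assemble
  H = (EN − 2FM + GL) / (2(EG − F²)) = -sin(u)/(7*Abs(sin(u))).
At (u, v) = (2*pi/3, -3*pi/5): H = -1/7.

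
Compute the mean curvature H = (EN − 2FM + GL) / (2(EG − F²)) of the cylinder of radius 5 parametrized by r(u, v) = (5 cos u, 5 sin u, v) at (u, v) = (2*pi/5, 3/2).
H = -1/10

With E = 25, F = 0, G = 1, L = -5, M = 0, N = 0, assemble
  H = (EN − 2FM + GL) / (2(EG − F²)) = -1/10.
At (u, v) = (2*pi/5, 3/2): H = -1/10.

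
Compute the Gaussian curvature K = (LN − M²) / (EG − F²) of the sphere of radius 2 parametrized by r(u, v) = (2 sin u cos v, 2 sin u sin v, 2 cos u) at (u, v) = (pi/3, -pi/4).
K = 1/4

Coefficients of the first fundamental form: E = 4, F = 0, G = 4*sin(u)^2.
Coefficients of the second fundamental form: L = -2*sin(u)/Abs(sin(u)), M = 0, N = -2*sin(u)^3/Abs(sin(u)).
Assemble K = (LN − M²)/(EG − F²) = 1/4. At (u, v) = (pi/3, -pi/4): K = 1/4.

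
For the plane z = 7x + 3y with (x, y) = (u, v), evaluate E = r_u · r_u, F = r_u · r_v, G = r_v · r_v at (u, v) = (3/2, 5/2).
E = 50;  F = 21;  G = 10

Partials: r_u = (1, 0, 7), r_v = (0, 1, 3). As functions of (u, v):
  E = r_u · r_u = 50,
  F = r_u · r_v = 21,
  G = r_v · r_v = 10.
Evaluating at (u, v) = (3/2, 5/2): E = 50, F = 21, G = 10.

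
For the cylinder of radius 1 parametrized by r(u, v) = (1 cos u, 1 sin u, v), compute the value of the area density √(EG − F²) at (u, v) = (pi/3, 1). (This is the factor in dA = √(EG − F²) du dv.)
√(EG − F²)|_{(pi/3, 1)} = 1

E = 1, F = 0, G = 1, so EG − F² = 1. Taking the positive square root: √(EG − F²) = 1. At (u, v) = (pi/3, 1): 1.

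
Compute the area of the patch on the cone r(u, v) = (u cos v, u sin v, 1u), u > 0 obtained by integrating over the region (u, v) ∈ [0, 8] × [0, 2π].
Area = 64*sqrt(2)*pi

Area = ∫∫ √(EG − F²) du dv with √(EG − F²) = sqrt(2)*Abs(u). Integrating over [0, 8] × [0, 2π] gives 64*sqrt(2)*pi.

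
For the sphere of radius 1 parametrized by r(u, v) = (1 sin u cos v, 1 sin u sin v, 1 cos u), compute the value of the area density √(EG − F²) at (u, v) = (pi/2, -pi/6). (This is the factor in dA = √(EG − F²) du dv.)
√(EG − F²)|_{(pi/2, -pi/6)} = 1

E = 1, F = 0, G = sin(u)^2, so EG − F² = sin(u)^2. Taking the positive square root: √(EG − F²) = Abs(sin(u)). At (u, v) = (pi/2, -pi/6): 1.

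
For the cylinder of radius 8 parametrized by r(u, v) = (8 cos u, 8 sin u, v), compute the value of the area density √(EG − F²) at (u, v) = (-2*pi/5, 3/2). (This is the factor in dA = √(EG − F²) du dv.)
√(EG − F²)|_{(-2*pi/5, 3/2)} = 8

E = 64, F = 0, G = 1, so EG − F² = 64. Taking the positive square root: √(EG − F²) = 8. At (u, v) = (-2*pi/5, 3/2): 8.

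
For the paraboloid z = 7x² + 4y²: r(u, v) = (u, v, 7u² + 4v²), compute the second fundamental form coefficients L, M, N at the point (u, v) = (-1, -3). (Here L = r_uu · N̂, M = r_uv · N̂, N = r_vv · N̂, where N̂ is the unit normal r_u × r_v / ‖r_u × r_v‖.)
L = 14*sqrt(773)/773;  M = 0;  N = 8*sqrt(773)/773

Compute the unit normal N̂(u, v) = (-14*u/sqrt(196*u^2 + 64*v^2 + 1), -8*v/sqrt(196*u^2 + 64*v^2 + 1), 1/sqrt(196*u^2 + 64*v^2 + 1)), and the second partials r_uu, r_uv, r_vv. Take dot products:
  L(u, v) = r_uu · N̂ = 14/sqrt(196*u^2 + 64*v^2 + 1),
  M(u, v) = r_uv · N̂ = 0,
  N(u, v) = r_vv · N̂ = 8/sqrt(196*u^2 + 64*v^2 + 1).
Evaluating at (u, v) = (-1, -3):
  L = 14*sqrt(773)/773, M = 0, N = 8*sqrt(773)/773.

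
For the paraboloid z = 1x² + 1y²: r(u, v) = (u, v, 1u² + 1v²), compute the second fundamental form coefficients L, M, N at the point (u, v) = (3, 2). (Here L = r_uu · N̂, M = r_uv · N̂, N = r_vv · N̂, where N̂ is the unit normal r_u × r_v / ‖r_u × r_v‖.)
L = 2*sqrt(53)/53;  M = 0;  N = 2*sqrt(53)/53

Compute the unit normal N̂(u, v) = (-2*u/sqrt(4*u^2 + 4*v^2 + 1), -2*v/sqrt(4*u^2 + 4*v^2 + 1), 1/sqrt(4*u^2 + 4*v^2 + 1)), and the second partials r_uu, r_uv, r_vv. Take dot products:
  L(u, v) = r_uu · N̂ = 2/sqrt(4*u^2 + 4*v^2 + 1),
  M(u, v) = r_uv · N̂ = 0,
  N(u, v) = r_vv · N̂ = 2/sqrt(4*u^2 + 4*v^2 + 1).
Evaluating at (u, v) = (3, 2):
  L = 2*sqrt(53)/53, M = 0, N = 2*sqrt(53)/53.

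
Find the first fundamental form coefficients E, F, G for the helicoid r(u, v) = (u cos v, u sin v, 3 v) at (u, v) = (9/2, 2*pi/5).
E = 1;  F = 0;  G = 117/4

Partials: r_u = (cos(v), sin(v), 0), r_v = (-u*sin(v), u*cos(v), 3). As functions of (u, v):
  E = r_u · r_u = 1,
  F = r_u · r_v = 0,
  G = r_v · r_v = u^2 + 9.
Evaluating at (u, v) = (9/2, 2*pi/5): E = 1, F = 0, G = 117/4.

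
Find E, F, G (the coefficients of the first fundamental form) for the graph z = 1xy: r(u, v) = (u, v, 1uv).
E = v^2 + 1;  F = u*v;  G = u^2 + 1

Compute partials: r_u = (1, 0, v), r_v = (0, 1, u). Then
  E = r_u · r_u = v^2 + 1,
  F = r_u · r_v = u*v,
  G = r_v · r_v = u^2 + 1.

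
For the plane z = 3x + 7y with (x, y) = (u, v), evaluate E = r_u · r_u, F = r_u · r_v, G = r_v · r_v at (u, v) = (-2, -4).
E = 10;  F = 21;  G = 50

Partials: r_u = (1, 0, 3), r_v = (0, 1, 7). As functions of (u, v):
  E = r_u · r_u = 10,
  F = r_u · r_v = 21,
  G = r_v · r_v = 50.
Evaluating at (u, v) = (-2, -4): E = 10, F = 21, G = 50.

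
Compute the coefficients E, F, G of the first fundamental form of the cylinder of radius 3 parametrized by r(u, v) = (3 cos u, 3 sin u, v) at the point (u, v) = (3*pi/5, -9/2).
E = 9;  F = 0;  G = 1

Partials: r_u = (-3*sin(u), 3*cos(u), 0), r_v = (0, 0, 1). As functions of (u, v):
  E = r_u · r_u = 9,
  F = r_u · r_v = 0,
  G = r_v · r_v = 1.
Evaluating at (u, v) = (3*pi/5, -9/2): E = 9, F = 0, G = 1.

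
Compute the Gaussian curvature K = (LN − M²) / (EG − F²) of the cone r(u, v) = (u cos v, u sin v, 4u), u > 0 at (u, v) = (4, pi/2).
K = 0

Coefficients of the first fundamental form: E = 17, F = 0, G = u^2.
Coefficients of the second fundamental form: L = 0, M = 0, N = 4*sqrt(17)*u^2/(17*Abs(u)).
Assemble K = (LN − M²)/(EG − F²) = 0. At (u, v) = (4, pi/2): K = 0.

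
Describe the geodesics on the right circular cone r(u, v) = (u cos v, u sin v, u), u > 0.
The cone is flat away from the apex (K = 0). Slitting along a generator and unrolling gives an isometry to a sector of the plane; geodesics are the pre-images of straight lines in that sector. In particular, generators (v = const) are geodesics, and generic geodesics spiral from a minimum-distance point before returning to infinity.

For this cone, E = 2, F = 0, G = u², so EG − F² = 2u² > 0 (u > 0), and direct computation gives K = 0 away from the apex. Flatness lets us unroll the cone along a generator into a planar sector of angle 2π/√2 = π√2 ≈ 4.44 rad; geodesics on the cone are exactly the curves that develop to straight lines in this sector. Generators (v = const) develop to rays through the sector's vertex and are geodesics; the circles u = const develop to circular arcs and are not geodesics.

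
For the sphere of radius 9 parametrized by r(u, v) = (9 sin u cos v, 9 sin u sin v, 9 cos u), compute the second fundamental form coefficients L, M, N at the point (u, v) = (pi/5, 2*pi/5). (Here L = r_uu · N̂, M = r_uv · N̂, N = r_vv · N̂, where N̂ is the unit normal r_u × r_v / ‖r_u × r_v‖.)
L = -9;  M = 0;  N = -45/8 + 9*sqrt(5)/8

Compute the unit normal N̂(u, v) = (sin(u)^2*cos(v)/Abs(sin(u)), sin(u)^2*sin(v)/Abs(sin(u)), sin(2*u)/(2*Abs(sin(u)))), and the second partials r_uu, r_uv, r_vv. Take dot products:
  L(u, v) = r_uu · N̂ = -9*sin(u)/Abs(sin(u)),
  M(u, v) = r_uv · N̂ = 0,
  N(u, v) = r_vv · N̂ = -9*sin(u)^3/Abs(sin(u)).
Evaluating at (u, v) = (pi/5, 2*pi/5):
  L = -9, M = 0, N = -45/8 + 9*sqrt(5)/8.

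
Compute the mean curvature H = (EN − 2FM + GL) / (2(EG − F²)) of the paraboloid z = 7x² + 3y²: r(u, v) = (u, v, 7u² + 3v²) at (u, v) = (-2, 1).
H = 2614*sqrt(821)/674041

With E = 196*u^2 + 1, F = 84*u*v, G = 36*v^2 + 1, L = 14/sqrt(196*u^2 + 36*v^2 + 1), M = 0, N = 6/sqrt(196*u^2 + 36*v^2 + 1), assemble
  H = (EN − 2FM + GL) / (2(EG − F²)) = 2*(294*u^2 + 126*v^2 + 5)/(196*u^2 + 36*v^2 + 1)^(3/2).
At (u, v) = (-2, 1): H = 2614*sqrt(821)/674041.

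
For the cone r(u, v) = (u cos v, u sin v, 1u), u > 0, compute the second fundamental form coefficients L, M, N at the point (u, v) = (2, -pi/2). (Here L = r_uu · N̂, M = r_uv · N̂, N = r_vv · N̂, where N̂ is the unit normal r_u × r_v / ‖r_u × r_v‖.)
L = 0;  M = 0;  N = sqrt(2)

Compute the unit normal N̂(u, v) = (-sqrt(2)*u*cos(v)/(2*Abs(u)), -sqrt(2)*u*sin(v)/(2*Abs(u)), sqrt(2)*u/(2*Abs(u))), and the second partials r_uu, r_uv, r_vv. Take dot products:
  L(u, v) = r_uu · N̂ = 0,
  M(u, v) = r_uv · N̂ = 0,
  N(u, v) = r_vv · N̂ = sqrt(2)*u^2/(2*Abs(u)).
Evaluating at (u, v) = (2, -pi/2):
  L = 0, M = 0, N = sqrt(2).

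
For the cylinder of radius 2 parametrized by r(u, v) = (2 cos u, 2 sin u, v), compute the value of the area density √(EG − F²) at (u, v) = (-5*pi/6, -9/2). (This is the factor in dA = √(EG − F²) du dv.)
√(EG − F²)|_{(-5*pi/6, -9/2)} = 2

E = 4, F = 0, G = 1, so EG − F² = 4. Taking the positive square root: √(EG − F²) = 2. At (u, v) = (-5*pi/6, -9/2): 2.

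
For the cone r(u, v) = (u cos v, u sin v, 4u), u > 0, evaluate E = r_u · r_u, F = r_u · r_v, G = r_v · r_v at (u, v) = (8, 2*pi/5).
E = 17;  F = 0;  G = 64

Partials: r_u = (cos(v), sin(v), 4), r_v = (-u*sin(v), u*cos(v), 0). As functions of (u, v):
  E = r_u · r_u = 17,
  F = r_u · r_v = 0,
  G = r_v · r_v = u^2.
Evaluating at (u, v) = (8, 2*pi/5): E = 17, F = 0, G = 64.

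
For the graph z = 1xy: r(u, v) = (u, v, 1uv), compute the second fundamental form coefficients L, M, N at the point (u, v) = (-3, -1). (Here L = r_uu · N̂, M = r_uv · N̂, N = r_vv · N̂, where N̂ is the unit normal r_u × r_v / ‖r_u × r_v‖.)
L = 0;  M = sqrt(11)/11;  N = 0

Compute the unit normal N̂(u, v) = (-v/sqrt(u^2 + v^2 + 1), -u/sqrt(u^2 + v^2 + 1), 1/sqrt(u^2 + v^2 + 1)), and the second partials r_uu, r_uv, r_vv. Take dot products:
  L(u, v) = r_uu · N̂ = 0,
  M(u, v) = r_uv · N̂ = 1/sqrt(u^2 + v^2 + 1),
  N(u, v) = r_vv · N̂ = 0.
Evaluating at (u, v) = (-3, -1):
  L = 0, M = sqrt(11)/11, N = 0.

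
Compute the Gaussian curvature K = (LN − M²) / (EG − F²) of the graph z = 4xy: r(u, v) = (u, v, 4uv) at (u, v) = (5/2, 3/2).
K = -16/18769

Coefficients of the first fundamental form: E = 16*v^2 + 1, F = 16*u*v, G = 16*u^2 + 1.
Coefficients of the second fundamental form: L = 0, M = 4/sqrt(16*u^2 + 16*v^2 + 1), N = 0.
Assemble K = (LN − M²)/(EG − F²) = -16/(256*u^4 + 512*u^2*v^2 + 32*u^2 + 256*v^4 + 32*v^2 + 1). At (u, v) = (5/2, 3/2): K = -16/18769.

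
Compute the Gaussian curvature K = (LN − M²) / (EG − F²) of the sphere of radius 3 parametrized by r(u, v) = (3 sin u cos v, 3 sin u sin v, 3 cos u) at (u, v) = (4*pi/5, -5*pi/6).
K = 1/9

Coefficients of the first fundamental form: E = 9, F = 0, G = 9*sin(u)^2.
Coefficients of the second fundamental form: L = -3*sin(u)/Abs(sin(u)), M = 0, N = -3*sin(u)^3/Abs(sin(u)).
Assemble K = (LN − M²)/(EG − F²) = 1/9. At (u, v) = (4*pi/5, -5*pi/6): K = 1/9.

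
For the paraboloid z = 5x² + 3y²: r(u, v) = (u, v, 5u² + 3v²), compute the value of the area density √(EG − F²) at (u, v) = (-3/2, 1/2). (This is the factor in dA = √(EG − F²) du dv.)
√(EG − F²)|_{(-3/2, 1/2)} = sqrt(235)

E = 100*u^2 + 1, F = 60*u*v, G = 36*v^2 + 1, so EG − F² = 100*u^2 + 36*v^2 + 1. Taking the positive square root: √(EG − F²) = sqrt(100*u^2 + 36*v^2 + 1). At (u, v) = (-3/2, 1/2): sqrt(235).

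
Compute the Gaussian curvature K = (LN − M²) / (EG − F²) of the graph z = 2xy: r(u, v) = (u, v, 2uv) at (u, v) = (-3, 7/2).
K = -1/1849

Coefficients of the first fundamental form: E = 4*v^2 + 1, F = 4*u*v, G = 4*u^2 + 1.
Coefficients of the second fundamental form: L = 0, M = 2/sqrt(4*u^2 + 4*v^2 + 1), N = 0.
Assemble K = (LN − M²)/(EG − F²) = -4/(16*u^4 + 32*u^2*v^2 + 8*u^2 + 16*v^4 + 8*v^2 + 1). At (u, v) = (-3, 7/2): K = -1/1849.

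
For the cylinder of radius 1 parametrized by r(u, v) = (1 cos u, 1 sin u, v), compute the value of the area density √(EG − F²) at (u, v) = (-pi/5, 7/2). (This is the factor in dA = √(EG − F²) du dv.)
√(EG − F²)|_{(-pi/5, 7/2)} = 1

E = 1, F = 0, G = 1, so EG − F² = 1. Taking the positive square root: √(EG − F²) = 1. At (u, v) = (-pi/5, 7/2): 1.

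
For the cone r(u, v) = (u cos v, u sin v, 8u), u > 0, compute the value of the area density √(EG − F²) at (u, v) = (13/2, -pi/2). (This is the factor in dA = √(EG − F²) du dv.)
√(EG − F²)|_{(13/2, -pi/2)} = 13*sqrt(65)/2

E = 65, F = 0, G = u^2, so EG − F² = 65*u^2. Taking the positive square root: √(EG − F²) = sqrt(65)*Abs(u). At (u, v) = (13/2, -pi/2): 13*sqrt(65)/2.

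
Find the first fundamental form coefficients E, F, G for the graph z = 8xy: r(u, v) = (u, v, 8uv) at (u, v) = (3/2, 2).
E = 257;  F = 192;  G = 145

Partials: r_u = (1, 0, 8*v), r_v = (0, 1, 8*u). As functions of (u, v):
  E = r_u · r_u = 64*v^2 + 1,
  F = r_u · r_v = 64*u*v,
  G = r_v · r_v = 64*u^2 + 1.
Evaluating at (u, v) = (3/2, 2): E = 257, F = 192, G = 145.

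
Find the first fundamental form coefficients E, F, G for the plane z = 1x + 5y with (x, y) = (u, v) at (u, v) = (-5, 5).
E = 2;  F = 5;  G = 26

Partials: r_u = (1, 0, 1), r_v = (0, 1, 5). As functions of (u, v):
  E = r_u · r_u = 2,
  F = r_u · r_v = 5,
  G = r_v · r_v = 26.
Evaluating at (u, v) = (-5, 5): E = 2, F = 5, G = 26.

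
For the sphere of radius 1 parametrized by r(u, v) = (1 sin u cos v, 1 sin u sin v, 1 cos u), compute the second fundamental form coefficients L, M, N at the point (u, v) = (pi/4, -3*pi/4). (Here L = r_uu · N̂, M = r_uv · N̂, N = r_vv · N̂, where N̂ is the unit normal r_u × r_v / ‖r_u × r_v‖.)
L = -1;  M = 0;  N = -1/2

Compute the unit normal N̂(u, v) = (sin(u)^2*cos(v)/Abs(sin(u)), sin(u)^2*sin(v)/Abs(sin(u)), sin(2*u)/(2*Abs(sin(u)))), and the second partials r_uu, r_uv, r_vv. Take dot products:
  L(u, v) = r_uu · N̂ = -sin(u)/Abs(sin(u)),
  M(u, v) = r_uv · N̂ = 0,
  N(u, v) = r_vv · N̂ = -sin(u)^3/Abs(sin(u)).
Evaluating at (u, v) = (pi/4, -3*pi/4):
  L = -1, M = 0, N = -1/2.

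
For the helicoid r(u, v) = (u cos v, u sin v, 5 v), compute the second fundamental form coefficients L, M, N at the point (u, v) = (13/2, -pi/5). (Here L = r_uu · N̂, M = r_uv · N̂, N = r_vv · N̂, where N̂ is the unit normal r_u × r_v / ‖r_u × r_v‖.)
L = 0;  M = -10*sqrt(269)/269;  N = 0

Compute the unit normal N̂(u, v) = (5*sin(v)/sqrt(u^2 + 25), -5*cos(v)/sqrt(u^2 + 25), u/sqrt(u^2 + 25)), and the second partials r_uu, r_uv, r_vv. Take dot products:
  L(u, v) = r_uu · N̂ = 0,
  M(u, v) = r_uv · N̂ = -5/sqrt(u^2 + 25),
  N(u, v) = r_vv · N̂ = 0.
Evaluating at (u, v) = (13/2, -pi/5):
  L = 0, M = -10*sqrt(269)/269, N = 0.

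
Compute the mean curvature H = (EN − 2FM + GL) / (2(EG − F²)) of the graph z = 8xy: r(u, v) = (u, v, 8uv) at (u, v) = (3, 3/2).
H = -2304*sqrt(721)/519841

With E = 64*v^2 + 1, F = 64*u*v, G = 64*u^2 + 1, L = 0, M = 8/sqrt(64*u^2 + 64*v^2 + 1), N = 0, assemble
  H = (EN − 2FM + GL) / (2(EG − F²)) = -512*u*v/(64*u^2 + 64*v^2 + 1)^(3/2).
At (u, v) = (3, 3/2): H = -2304*sqrt(721)/519841.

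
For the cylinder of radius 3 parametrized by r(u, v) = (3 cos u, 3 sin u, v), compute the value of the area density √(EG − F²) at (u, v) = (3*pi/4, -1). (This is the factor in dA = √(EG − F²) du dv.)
√(EG − F²)|_{(3*pi/4, -1)} = 3

E = 9, F = 0, G = 1, so EG − F² = 9. Taking the positive square root: √(EG − F²) = 3. At (u, v) = (3*pi/4, -1): 3.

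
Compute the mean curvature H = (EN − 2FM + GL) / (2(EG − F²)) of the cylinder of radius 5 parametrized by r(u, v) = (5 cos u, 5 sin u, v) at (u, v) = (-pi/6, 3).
H = -1/10

With E = 25, F = 0, G = 1, L = -5, M = 0, N = 0, assemble
  H = (EN − 2FM + GL) / (2(EG − F²)) = -1/10.
At (u, v) = (-pi/6, 3): H = -1/10.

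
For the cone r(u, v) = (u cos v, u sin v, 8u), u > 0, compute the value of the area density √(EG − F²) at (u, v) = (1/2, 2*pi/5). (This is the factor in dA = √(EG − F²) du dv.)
√(EG − F²)|_{(1/2, 2*pi/5)} = sqrt(65)/2

E = 65, F = 0, G = u^2, so EG − F² = 65*u^2. Taking the positive square root: √(EG − F²) = sqrt(65)*Abs(u). At (u, v) = (1/2, 2*pi/5): sqrt(65)/2.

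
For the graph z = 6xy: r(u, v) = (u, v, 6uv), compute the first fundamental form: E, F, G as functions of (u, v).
E = 36*v^2 + 1;  F = 36*u*v;  G = 36*u^2 + 1

Compute partials: r_u = (1, 0, 6*v), r_v = (0, 1, 6*u). Then
  E = r_u · r_u = 36*v^2 + 1,
  F = r_u · r_v = 36*u*v,
  G = r_v · r_v = 36*u^2 + 1.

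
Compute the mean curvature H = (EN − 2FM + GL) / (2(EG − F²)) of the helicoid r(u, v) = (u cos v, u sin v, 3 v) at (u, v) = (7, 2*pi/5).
H = 0

With E = 1, F = 0, G = u^2 + 9, L = 0, M = -3/sqrt(u^2 + 9), N = 0, assemble
  H = (EN − 2FM + GL) / (2(EG − F²)) = 0.
At (u, v) = (7, 2*pi/5): H = 0.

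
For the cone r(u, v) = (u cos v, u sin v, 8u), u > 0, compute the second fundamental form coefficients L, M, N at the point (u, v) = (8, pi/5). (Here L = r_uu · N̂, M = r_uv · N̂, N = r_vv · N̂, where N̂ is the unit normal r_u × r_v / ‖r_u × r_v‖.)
L = 0;  M = 0;  N = 64*sqrt(65)/65

Compute the unit normal N̂(u, v) = (-8*sqrt(65)*u*cos(v)/(65*Abs(u)), -8*sqrt(65)*u*sin(v)/(65*Abs(u)), sqrt(65)*u/(65*Abs(u))), and the second partials r_uu, r_uv, r_vv. Take dot products:
  L(u, v) = r_uu · N̂ = 0,
  M(u, v) = r_uv · N̂ = 0,
  N(u, v) = r_vv · N̂ = 8*sqrt(65)*u^2/(65*Abs(u)).
Evaluating at (u, v) = (8, pi/5):
  L = 0, M = 0, N = 64*sqrt(65)/65.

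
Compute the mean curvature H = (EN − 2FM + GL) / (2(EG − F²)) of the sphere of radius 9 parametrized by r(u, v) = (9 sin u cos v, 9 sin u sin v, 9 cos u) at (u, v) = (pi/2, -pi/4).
H = -1/9

With E = 81, F = 0, G = 81*sin(u)^2, L = -9*sin(u)/Abs(sin(u)), M = 0, N = -9*sin(u)^3/Abs(sin(u)), assemble
  H = (EN − 2FM + GL) / (2(EG − F²)) = -sin(u)/(9*Abs(sin(u))).
At (u, v) = (pi/2, -pi/4): H = -1/9.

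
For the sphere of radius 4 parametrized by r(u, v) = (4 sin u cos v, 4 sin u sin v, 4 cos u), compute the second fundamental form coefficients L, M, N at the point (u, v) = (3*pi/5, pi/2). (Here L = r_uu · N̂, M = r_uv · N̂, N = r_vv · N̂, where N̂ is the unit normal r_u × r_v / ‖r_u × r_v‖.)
L = -4;  M = 0;  N = -5/2 - sqrt(5)/2

Compute the unit normal N̂(u, v) = (sin(u)^2*cos(v)/Abs(sin(u)), sin(u)^2*sin(v)/Abs(sin(u)), sin(2*u)/(2*Abs(sin(u)))), and the second partials r_uu, r_uv, r_vv. Take dot products:
  L(u, v) = r_uu · N̂ = -4*sin(u)/Abs(sin(u)),
  M(u, v) = r_uv · N̂ = 0,
  N(u, v) = r_vv · N̂ = -4*sin(u)^3/Abs(sin(u)).
Evaluating at (u, v) = (3*pi/5, pi/2):
  L = -4, M = 0, N = -5/2 - sqrt(5)/2.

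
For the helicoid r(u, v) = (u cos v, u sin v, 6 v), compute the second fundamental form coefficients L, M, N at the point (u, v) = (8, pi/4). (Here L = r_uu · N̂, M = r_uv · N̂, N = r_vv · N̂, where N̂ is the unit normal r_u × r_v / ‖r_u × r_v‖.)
L = 0;  M = -3/5;  N = 0

Compute the unit normal N̂(u, v) = (6*sin(v)/sqrt(u^2 + 36), -6*cos(v)/sqrt(u^2 + 36), u/sqrt(u^2 + 36)), and the second partials r_uu, r_uv, r_vv. Take dot products:
  L(u, v) = r_uu · N̂ = 0,
  M(u, v) = r_uv · N̂ = -6/sqrt(u^2 + 36),
  N(u, v) = r_vv · N̂ = 0.
Evaluating at (u, v) = (8, pi/4):
  L = 0, M = -3/5, N = 0.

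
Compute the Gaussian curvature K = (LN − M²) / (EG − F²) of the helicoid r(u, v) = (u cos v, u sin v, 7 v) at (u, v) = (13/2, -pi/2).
K = -784/133225

Coefficients of the first fundamental form: E = 1, F = 0, G = u^2 + 49.
Coefficients of the second fundamental form: L = 0, M = -7/sqrt(u^2 + 49), N = 0.
Assemble K = (LN − M²)/(EG − F²) = -49/(u^2 + 49)^2. At (u, v) = (13/2, -pi/2): K = -784/133225.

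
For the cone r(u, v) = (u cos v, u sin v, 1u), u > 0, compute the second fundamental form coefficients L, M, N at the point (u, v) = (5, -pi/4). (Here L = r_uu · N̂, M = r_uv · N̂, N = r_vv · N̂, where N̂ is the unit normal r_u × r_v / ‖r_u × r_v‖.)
L = 0;  M = 0;  N = 5*sqrt(2)/2

Compute the unit normal N̂(u, v) = (-sqrt(2)*u*cos(v)/(2*Abs(u)), -sqrt(2)*u*sin(v)/(2*Abs(u)), sqrt(2)*u/(2*Abs(u))), and the second partials r_uu, r_uv, r_vv. Take dot products:
  L(u, v) = r_uu · N̂ = 0,
  M(u, v) = r_uv · N̂ = 0,
  N(u, v) = r_vv · N̂ = sqrt(2)*u^2/(2*Abs(u)).
Evaluating at (u, v) = (5, -pi/4):
  L = 0, M = 0, N = 5*sqrt(2)/2.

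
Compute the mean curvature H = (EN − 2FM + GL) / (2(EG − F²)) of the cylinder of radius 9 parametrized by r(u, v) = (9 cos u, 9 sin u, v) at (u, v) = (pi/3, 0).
H = -1/18

With E = 81, F = 0, G = 1, L = -9, M = 0, N = 0, assemble
  H = (EN − 2FM + GL) / (2(EG − F²)) = -1/18.
At (u, v) = (pi/3, 0): H = -1/18.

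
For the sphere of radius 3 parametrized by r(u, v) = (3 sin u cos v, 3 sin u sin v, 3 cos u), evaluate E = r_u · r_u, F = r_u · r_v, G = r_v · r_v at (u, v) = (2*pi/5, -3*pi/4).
E = 9;  F = 0;  G = 9*sqrt(5)/8 + 45/8

Partials: r_u = (3*cos(u)*cos(v), 3*sin(v)*cos(u), -3*sin(u)), r_v = (-3*sin(u)*sin(v), 3*sin(u)*cos(v), 0). As functions of (u, v):
  E = r_u · r_u = 9,
  F = r_u · r_v = 0,
  G = r_v · r_v = 9*sin(u)^2.
Evaluating at (u, v) = (2*pi/5, -3*pi/4): E = 9, F = 0, G = 9*sqrt(5)/8 + 45/8.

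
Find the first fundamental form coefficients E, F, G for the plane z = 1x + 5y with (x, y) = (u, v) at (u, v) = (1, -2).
E = 2;  F = 5;  G = 26

Partials: r_u = (1, 0, 1), r_v = (0, 1, 5). As functions of (u, v):
  E = r_u · r_u = 2,
  F = r_u · r_v = 5,
  G = r_v · r_v = 26.
Evaluating at (u, v) = (1, -2): E = 2, F = 5, G = 26.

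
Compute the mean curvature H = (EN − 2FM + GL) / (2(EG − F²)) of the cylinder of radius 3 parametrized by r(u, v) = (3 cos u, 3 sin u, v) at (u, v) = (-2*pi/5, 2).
H = -1/6

With E = 9, F = 0, G = 1, L = -3, M = 0, N = 0, assemble
  H = (EN − 2FM + GL) / (2(EG − F²)) = -1/6.
At (u, v) = (-2*pi/5, 2): H = -1/6.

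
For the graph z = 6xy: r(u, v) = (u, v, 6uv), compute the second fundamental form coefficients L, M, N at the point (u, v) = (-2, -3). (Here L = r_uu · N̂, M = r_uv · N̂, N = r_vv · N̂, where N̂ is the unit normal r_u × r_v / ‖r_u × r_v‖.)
L = 0;  M = 6*sqrt(469)/469;  N = 0

Compute the unit normal N̂(u, v) = (-6*v/sqrt(36*u^2 + 36*v^2 + 1), -6*u/sqrt(36*u^2 + 36*v^2 + 1), 1/sqrt(36*u^2 + 36*v^2 + 1)), and the second partials r_uu, r_uv, r_vv. Take dot products:
  L(u, v) = r_uu · N̂ = 0,
  M(u, v) = r_uv · N̂ = 6/sqrt(36*u^2 + 36*v^2 + 1),
  N(u, v) = r_vv · N̂ = 0.
Evaluating at (u, v) = (-2, -3):
  L = 0, M = 6*sqrt(469)/469, N = 0.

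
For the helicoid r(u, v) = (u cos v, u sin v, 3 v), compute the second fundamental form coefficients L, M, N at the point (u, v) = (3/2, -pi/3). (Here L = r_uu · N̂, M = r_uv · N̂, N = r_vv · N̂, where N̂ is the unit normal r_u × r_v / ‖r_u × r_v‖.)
L = 0;  M = -2*sqrt(5)/5;  N = 0

Compute the unit normal N̂(u, v) = (3*sin(v)/sqrt(u^2 + 9), -3*cos(v)/sqrt(u^2 + 9), u/sqrt(u^2 + 9)), and the second partials r_uu, r_uv, r_vv. Take dot products:
  L(u, v) = r_uu · N̂ = 0,
  M(u, v) = r_uv · N̂ = -3/sqrt(u^2 + 9),
  N(u, v) = r_vv · N̂ = 0.
Evaluating at (u, v) = (3/2, -pi/3):
  L = 0, M = -2*sqrt(5)/5, N = 0.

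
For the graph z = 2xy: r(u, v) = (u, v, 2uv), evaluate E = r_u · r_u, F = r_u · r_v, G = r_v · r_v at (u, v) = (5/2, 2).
E = 17;  F = 20;  G = 26

Partials: r_u = (1, 0, 2*v), r_v = (0, 1, 2*u). As functions of (u, v):
  E = r_u · r_u = 4*v^2 + 1,
  F = r_u · r_v = 4*u*v,
  G = r_v · r_v = 4*u^2 + 1.
Evaluating at (u, v) = (5/2, 2): E = 17, F = 20, G = 26.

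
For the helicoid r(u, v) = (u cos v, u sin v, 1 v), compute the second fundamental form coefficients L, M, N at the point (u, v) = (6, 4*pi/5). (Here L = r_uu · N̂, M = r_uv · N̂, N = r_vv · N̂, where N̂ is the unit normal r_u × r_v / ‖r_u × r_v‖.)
L = 0;  M = -sqrt(37)/37;  N = 0

Compute the unit normal N̂(u, v) = (sin(v)/sqrt(u^2 + 1), -cos(v)/sqrt(u^2 + 1), u/sqrt(u^2 + 1)), and the second partials r_uu, r_uv, r_vv. Take dot products:
  L(u, v) = r_uu · N̂ = 0,
  M(u, v) = r_uv · N̂ = -1/sqrt(u^2 + 1),
  N(u, v) = r_vv · N̂ = 0.
Evaluating at (u, v) = (6, 4*pi/5):
  L = 0, M = -sqrt(37)/37, N = 0.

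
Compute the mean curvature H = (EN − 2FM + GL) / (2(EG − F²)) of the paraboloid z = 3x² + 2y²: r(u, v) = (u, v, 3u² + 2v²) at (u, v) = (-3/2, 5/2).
H = 467*sqrt(182)/33124

With E = 36*u^2 + 1, F = 24*u*v, G = 16*v^2 + 1, L = 6/sqrt(36*u^2 + 16*v^2 + 1), M = 0, N = 4/sqrt(36*u^2 + 16*v^2 + 1), assemble
  H = (EN − 2FM + GL) / (2(EG − F²)) = (72*u^2 + 48*v^2 + 5)/(36*u^2 + 16*v^2 + 1)^(3/2).
At (u, v) = (-3/2, 5/2): H = 467*sqrt(182)/33124.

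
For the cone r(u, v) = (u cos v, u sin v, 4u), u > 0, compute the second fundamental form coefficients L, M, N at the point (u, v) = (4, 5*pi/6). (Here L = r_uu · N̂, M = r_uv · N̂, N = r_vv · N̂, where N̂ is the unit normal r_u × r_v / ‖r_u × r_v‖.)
L = 0;  M = 0;  N = 16*sqrt(17)/17

Compute the unit normal N̂(u, v) = (-4*sqrt(17)*u*cos(v)/(17*Abs(u)), -4*sqrt(17)*u*sin(v)/(17*Abs(u)), sqrt(17)*u/(17*Abs(u))), and the second partials r_uu, r_uv, r_vv. Take dot products:
  L(u, v) = r_uu · N̂ = 0,
  M(u, v) = r_uv · N̂ = 0,
  N(u, v) = r_vv · N̂ = 4*sqrt(17)*u^2/(17*Abs(u)).
Evaluating at (u, v) = (4, 5*pi/6):
  L = 0, M = 0, N = 16*sqrt(17)/17.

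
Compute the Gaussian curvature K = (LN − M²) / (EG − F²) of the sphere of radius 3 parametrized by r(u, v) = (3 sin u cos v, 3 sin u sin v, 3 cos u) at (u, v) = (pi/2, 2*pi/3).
K = 1/9

Coefficients of the first fundamental form: E = 9, F = 0, G = 9*sin(u)^2.
Coefficients of the second fundamental form: L = -3*sin(u)/Abs(sin(u)), M = 0, N = -3*sin(u)^3/Abs(sin(u)).
Assemble K = (LN − M²)/(EG − F²) = 1/9. At (u, v) = (pi/2, 2*pi/3): K = 1/9.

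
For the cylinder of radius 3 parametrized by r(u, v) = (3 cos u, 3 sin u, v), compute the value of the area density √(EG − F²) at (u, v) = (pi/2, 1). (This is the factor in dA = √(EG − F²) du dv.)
√(EG − F²)|_{(pi/2, 1)} = 3

E = 9, F = 0, G = 1, so EG − F² = 9. Taking the positive square root: √(EG − F²) = 3. At (u, v) = (pi/2, 1): 3.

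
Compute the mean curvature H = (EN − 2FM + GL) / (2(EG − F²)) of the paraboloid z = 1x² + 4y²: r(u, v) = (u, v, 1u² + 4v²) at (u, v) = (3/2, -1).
H = 105*sqrt(74)/5476

With E = 4*u^2 + 1, F = 16*u*v, G = 64*v^2 + 1, L = 2/sqrt(4*u^2 + 64*v^2 + 1), M = 0, N = 8/sqrt(4*u^2 + 64*v^2 + 1), assemble
  H = (EN − 2FM + GL) / (2(EG − F²)) = (16*u^2 + 64*v^2 + 5)/(4*u^2 + 64*v^2 + 1)^(3/2).
At (u, v) = (3/2, -1): H = 105*sqrt(74)/5476.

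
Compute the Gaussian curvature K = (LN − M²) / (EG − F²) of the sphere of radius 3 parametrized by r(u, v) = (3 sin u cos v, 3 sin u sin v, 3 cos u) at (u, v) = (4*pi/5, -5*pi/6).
K = 1/9

Coefficients of the first fundamental form: E = 9, F = 0, G = 9*sin(u)^2.
Coefficients of the second fundamental form: L = -3*sin(u)/Abs(sin(u)), M = 0, N = -3*sin(u)^3/Abs(sin(u)).
Assemble K = (LN − M²)/(EG − F²) = 1/9. At (u, v) = (4*pi/5, -5*pi/6): K = 1/9.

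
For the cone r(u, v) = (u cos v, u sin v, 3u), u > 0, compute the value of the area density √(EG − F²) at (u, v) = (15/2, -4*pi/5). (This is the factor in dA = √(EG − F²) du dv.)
√(EG − F²)|_{(15/2, -4*pi/5)} = 15*sqrt(10)/2

E = 10, F = 0, G = u^2, so EG − F² = 10*u^2. Taking the positive square root: √(EG − F²) = sqrt(10)*Abs(u). At (u, v) = (15/2, -4*pi/5): 15*sqrt(10)/2.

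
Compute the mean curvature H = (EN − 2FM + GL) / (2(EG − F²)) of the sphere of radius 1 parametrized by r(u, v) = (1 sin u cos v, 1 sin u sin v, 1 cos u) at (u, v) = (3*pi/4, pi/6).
H = -1

With E = 1, F = 0, G = sin(u)^2, L = -sin(u)/Abs(sin(u)), M = 0, N = -sin(u)^3/Abs(sin(u)), assemble
  H = (EN − 2FM + GL) / (2(EG − F²)) = -sin(u)/Abs(sin(u)).
At (u, v) = (3*pi/4, pi/6): H = -1.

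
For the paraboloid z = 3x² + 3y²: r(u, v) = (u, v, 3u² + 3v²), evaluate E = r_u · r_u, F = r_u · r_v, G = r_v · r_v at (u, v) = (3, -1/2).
E = 325;  F = -54;  G = 10

Partials: r_u = (1, 0, 6*u), r_v = (0, 1, 6*v). As functions of (u, v):
  E = r_u · r_u = 36*u^2 + 1,
  F = r_u · r_v = 36*u*v,
  G = r_v · r_v = 36*v^2 + 1.
Evaluating at (u, v) = (3, -1/2): E = 325, F = -54, G = 10.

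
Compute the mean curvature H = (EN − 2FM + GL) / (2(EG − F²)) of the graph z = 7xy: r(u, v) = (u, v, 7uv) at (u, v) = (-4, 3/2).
H = 16464*sqrt(3581)/12823561

With E = 49*v^2 + 1, F = 49*u*v, G = 49*u^2 + 1, L = 0, M = 7/sqrt(49*u^2 + 49*v^2 + 1), N = 0, assemble
  H = (EN − 2FM + GL) / (2(EG − F²)) = -343*u*v/(49*u^2 + 49*v^2 + 1)^(3/2).
At (u, v) = (-4, 3/2): H = 16464*sqrt(3581)/12823561.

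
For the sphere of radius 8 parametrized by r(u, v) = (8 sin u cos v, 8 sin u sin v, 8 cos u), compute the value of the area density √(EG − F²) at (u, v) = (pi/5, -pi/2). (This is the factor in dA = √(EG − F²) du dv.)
√(EG − F²)|_{(pi/5, -pi/2)} = 16*sqrt(10 - 2*sqrt(5))

E = 64, F = 0, G = 64*sin(u)^2, so EG − F² = 4096*sin(u)^2. Taking the positive square root: √(EG − F²) = 64*Abs(sin(u)). At (u, v) = (pi/5, -pi/2): 16*sqrt(10 - 2*sqrt(5)).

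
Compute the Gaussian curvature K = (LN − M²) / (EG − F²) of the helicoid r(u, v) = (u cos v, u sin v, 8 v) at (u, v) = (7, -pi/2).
K = -64/12769

Coefficients of the first fundamental form: E = 1, F = 0, G = u^2 + 64.
Coefficients of the second fundamental form: L = 0, M = -8/sqrt(u^2 + 64), N = 0.
Assemble K = (LN − M²)/(EG − F²) = -64/(u^2 + 64)^2. At (u, v) = (7, -pi/2): K = -64/12769.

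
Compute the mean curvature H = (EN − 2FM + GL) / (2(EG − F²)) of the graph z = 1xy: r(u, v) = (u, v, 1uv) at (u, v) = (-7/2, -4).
H = -112*sqrt(13)/4563

With E = v^2 + 1, F = u*v, G = u^2 + 1, L = 0, M = 1/sqrt(u^2 + v^2 + 1), N = 0, assemble
  H = (EN − 2FM + GL) / (2(EG − F²)) = -u*v/(u^2 + v^2 + 1)^(3/2).
At (u, v) = (-7/2, -4): H = -112*sqrt(13)/4563.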